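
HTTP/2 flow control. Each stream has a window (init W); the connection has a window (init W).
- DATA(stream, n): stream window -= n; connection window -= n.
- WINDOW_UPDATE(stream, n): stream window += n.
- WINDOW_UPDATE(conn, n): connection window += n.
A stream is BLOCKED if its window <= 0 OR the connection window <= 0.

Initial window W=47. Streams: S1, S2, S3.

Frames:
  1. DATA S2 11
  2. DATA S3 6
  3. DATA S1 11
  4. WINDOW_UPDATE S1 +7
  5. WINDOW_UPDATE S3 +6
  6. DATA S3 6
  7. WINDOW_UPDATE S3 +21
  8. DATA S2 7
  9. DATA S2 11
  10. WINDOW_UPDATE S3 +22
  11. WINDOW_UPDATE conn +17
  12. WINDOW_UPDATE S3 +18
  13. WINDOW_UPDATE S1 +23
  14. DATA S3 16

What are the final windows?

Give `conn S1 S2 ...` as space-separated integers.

Op 1: conn=36 S1=47 S2=36 S3=47 blocked=[]
Op 2: conn=30 S1=47 S2=36 S3=41 blocked=[]
Op 3: conn=19 S1=36 S2=36 S3=41 blocked=[]
Op 4: conn=19 S1=43 S2=36 S3=41 blocked=[]
Op 5: conn=19 S1=43 S2=36 S3=47 blocked=[]
Op 6: conn=13 S1=43 S2=36 S3=41 blocked=[]
Op 7: conn=13 S1=43 S2=36 S3=62 blocked=[]
Op 8: conn=6 S1=43 S2=29 S3=62 blocked=[]
Op 9: conn=-5 S1=43 S2=18 S3=62 blocked=[1, 2, 3]
Op 10: conn=-5 S1=43 S2=18 S3=84 blocked=[1, 2, 3]
Op 11: conn=12 S1=43 S2=18 S3=84 blocked=[]
Op 12: conn=12 S1=43 S2=18 S3=102 blocked=[]
Op 13: conn=12 S1=66 S2=18 S3=102 blocked=[]
Op 14: conn=-4 S1=66 S2=18 S3=86 blocked=[1, 2, 3]

Answer: -4 66 18 86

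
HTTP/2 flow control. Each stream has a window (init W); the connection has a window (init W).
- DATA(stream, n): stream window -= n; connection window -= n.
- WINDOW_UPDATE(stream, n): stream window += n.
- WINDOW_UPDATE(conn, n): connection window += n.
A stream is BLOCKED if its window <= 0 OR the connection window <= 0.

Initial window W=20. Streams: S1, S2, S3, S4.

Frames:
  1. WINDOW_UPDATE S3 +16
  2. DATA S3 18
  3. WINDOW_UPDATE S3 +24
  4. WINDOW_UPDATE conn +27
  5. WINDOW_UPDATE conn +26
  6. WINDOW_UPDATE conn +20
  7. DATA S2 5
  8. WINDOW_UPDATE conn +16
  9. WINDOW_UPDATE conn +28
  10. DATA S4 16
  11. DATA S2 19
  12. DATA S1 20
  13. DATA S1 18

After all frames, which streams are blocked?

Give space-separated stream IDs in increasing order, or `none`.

Op 1: conn=20 S1=20 S2=20 S3=36 S4=20 blocked=[]
Op 2: conn=2 S1=20 S2=20 S3=18 S4=20 blocked=[]
Op 3: conn=2 S1=20 S2=20 S3=42 S4=20 blocked=[]
Op 4: conn=29 S1=20 S2=20 S3=42 S4=20 blocked=[]
Op 5: conn=55 S1=20 S2=20 S3=42 S4=20 blocked=[]
Op 6: conn=75 S1=20 S2=20 S3=42 S4=20 blocked=[]
Op 7: conn=70 S1=20 S2=15 S3=42 S4=20 blocked=[]
Op 8: conn=86 S1=20 S2=15 S3=42 S4=20 blocked=[]
Op 9: conn=114 S1=20 S2=15 S3=42 S4=20 blocked=[]
Op 10: conn=98 S1=20 S2=15 S3=42 S4=4 blocked=[]
Op 11: conn=79 S1=20 S2=-4 S3=42 S4=4 blocked=[2]
Op 12: conn=59 S1=0 S2=-4 S3=42 S4=4 blocked=[1, 2]
Op 13: conn=41 S1=-18 S2=-4 S3=42 S4=4 blocked=[1, 2]

Answer: S1 S2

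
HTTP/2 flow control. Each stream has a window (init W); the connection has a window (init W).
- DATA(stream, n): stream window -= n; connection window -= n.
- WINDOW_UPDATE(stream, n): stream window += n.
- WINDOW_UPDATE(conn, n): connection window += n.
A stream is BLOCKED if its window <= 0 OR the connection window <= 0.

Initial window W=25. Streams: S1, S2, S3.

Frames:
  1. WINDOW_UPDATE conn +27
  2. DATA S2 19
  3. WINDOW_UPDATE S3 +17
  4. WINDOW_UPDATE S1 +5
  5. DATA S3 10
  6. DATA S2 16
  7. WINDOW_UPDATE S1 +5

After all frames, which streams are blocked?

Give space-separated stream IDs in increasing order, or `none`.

Op 1: conn=52 S1=25 S2=25 S3=25 blocked=[]
Op 2: conn=33 S1=25 S2=6 S3=25 blocked=[]
Op 3: conn=33 S1=25 S2=6 S3=42 blocked=[]
Op 4: conn=33 S1=30 S2=6 S3=42 blocked=[]
Op 5: conn=23 S1=30 S2=6 S3=32 blocked=[]
Op 6: conn=7 S1=30 S2=-10 S3=32 blocked=[2]
Op 7: conn=7 S1=35 S2=-10 S3=32 blocked=[2]

Answer: S2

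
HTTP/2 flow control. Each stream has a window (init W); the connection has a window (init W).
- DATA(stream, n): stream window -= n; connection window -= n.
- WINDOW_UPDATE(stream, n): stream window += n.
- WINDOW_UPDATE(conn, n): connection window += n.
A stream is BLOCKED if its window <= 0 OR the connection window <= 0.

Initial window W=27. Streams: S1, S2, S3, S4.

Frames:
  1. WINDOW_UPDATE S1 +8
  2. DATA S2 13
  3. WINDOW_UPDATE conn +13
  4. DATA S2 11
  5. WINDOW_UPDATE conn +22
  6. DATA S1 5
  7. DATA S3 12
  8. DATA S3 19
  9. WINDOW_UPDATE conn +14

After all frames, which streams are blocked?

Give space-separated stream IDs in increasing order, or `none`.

Answer: S3

Derivation:
Op 1: conn=27 S1=35 S2=27 S3=27 S4=27 blocked=[]
Op 2: conn=14 S1=35 S2=14 S3=27 S4=27 blocked=[]
Op 3: conn=27 S1=35 S2=14 S3=27 S4=27 blocked=[]
Op 4: conn=16 S1=35 S2=3 S3=27 S4=27 blocked=[]
Op 5: conn=38 S1=35 S2=3 S3=27 S4=27 blocked=[]
Op 6: conn=33 S1=30 S2=3 S3=27 S4=27 blocked=[]
Op 7: conn=21 S1=30 S2=3 S3=15 S4=27 blocked=[]
Op 8: conn=2 S1=30 S2=3 S3=-4 S4=27 blocked=[3]
Op 9: conn=16 S1=30 S2=3 S3=-4 S4=27 blocked=[3]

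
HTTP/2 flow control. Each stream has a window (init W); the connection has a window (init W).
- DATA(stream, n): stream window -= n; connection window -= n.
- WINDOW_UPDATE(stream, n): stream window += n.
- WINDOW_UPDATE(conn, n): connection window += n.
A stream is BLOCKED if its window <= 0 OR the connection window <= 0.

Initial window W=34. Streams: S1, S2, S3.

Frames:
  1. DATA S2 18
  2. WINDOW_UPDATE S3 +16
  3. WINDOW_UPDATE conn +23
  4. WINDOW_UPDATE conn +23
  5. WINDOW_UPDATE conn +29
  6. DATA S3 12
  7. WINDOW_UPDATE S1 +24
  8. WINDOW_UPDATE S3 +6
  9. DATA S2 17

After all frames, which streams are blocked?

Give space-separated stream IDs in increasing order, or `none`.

Op 1: conn=16 S1=34 S2=16 S3=34 blocked=[]
Op 2: conn=16 S1=34 S2=16 S3=50 blocked=[]
Op 3: conn=39 S1=34 S2=16 S3=50 blocked=[]
Op 4: conn=62 S1=34 S2=16 S3=50 blocked=[]
Op 5: conn=91 S1=34 S2=16 S3=50 blocked=[]
Op 6: conn=79 S1=34 S2=16 S3=38 blocked=[]
Op 7: conn=79 S1=58 S2=16 S3=38 blocked=[]
Op 8: conn=79 S1=58 S2=16 S3=44 blocked=[]
Op 9: conn=62 S1=58 S2=-1 S3=44 blocked=[2]

Answer: S2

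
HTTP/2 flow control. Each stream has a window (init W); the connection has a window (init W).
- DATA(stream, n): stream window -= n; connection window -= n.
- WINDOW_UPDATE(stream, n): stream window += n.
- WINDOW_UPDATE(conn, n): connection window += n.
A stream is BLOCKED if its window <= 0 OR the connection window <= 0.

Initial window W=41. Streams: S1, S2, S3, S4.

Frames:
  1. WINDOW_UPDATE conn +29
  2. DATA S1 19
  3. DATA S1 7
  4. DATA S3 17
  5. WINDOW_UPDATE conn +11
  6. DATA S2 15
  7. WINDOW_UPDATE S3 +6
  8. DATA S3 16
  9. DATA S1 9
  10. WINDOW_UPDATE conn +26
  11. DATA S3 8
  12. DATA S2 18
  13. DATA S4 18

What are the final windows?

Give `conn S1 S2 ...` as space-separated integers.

Answer: -20 6 8 6 23

Derivation:
Op 1: conn=70 S1=41 S2=41 S3=41 S4=41 blocked=[]
Op 2: conn=51 S1=22 S2=41 S3=41 S4=41 blocked=[]
Op 3: conn=44 S1=15 S2=41 S3=41 S4=41 blocked=[]
Op 4: conn=27 S1=15 S2=41 S3=24 S4=41 blocked=[]
Op 5: conn=38 S1=15 S2=41 S3=24 S4=41 blocked=[]
Op 6: conn=23 S1=15 S2=26 S3=24 S4=41 blocked=[]
Op 7: conn=23 S1=15 S2=26 S3=30 S4=41 blocked=[]
Op 8: conn=7 S1=15 S2=26 S3=14 S4=41 blocked=[]
Op 9: conn=-2 S1=6 S2=26 S3=14 S4=41 blocked=[1, 2, 3, 4]
Op 10: conn=24 S1=6 S2=26 S3=14 S4=41 blocked=[]
Op 11: conn=16 S1=6 S2=26 S3=6 S4=41 blocked=[]
Op 12: conn=-2 S1=6 S2=8 S3=6 S4=41 blocked=[1, 2, 3, 4]
Op 13: conn=-20 S1=6 S2=8 S3=6 S4=23 blocked=[1, 2, 3, 4]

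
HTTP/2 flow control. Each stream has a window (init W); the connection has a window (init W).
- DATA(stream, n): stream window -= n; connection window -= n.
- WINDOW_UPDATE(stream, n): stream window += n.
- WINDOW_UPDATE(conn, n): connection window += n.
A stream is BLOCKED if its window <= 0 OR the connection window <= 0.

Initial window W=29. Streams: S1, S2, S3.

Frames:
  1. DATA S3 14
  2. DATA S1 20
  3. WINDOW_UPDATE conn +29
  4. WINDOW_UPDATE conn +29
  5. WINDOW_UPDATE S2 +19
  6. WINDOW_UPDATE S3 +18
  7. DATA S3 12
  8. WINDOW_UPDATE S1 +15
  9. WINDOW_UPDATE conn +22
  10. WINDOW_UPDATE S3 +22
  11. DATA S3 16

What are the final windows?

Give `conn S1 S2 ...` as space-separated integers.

Answer: 47 24 48 27

Derivation:
Op 1: conn=15 S1=29 S2=29 S3=15 blocked=[]
Op 2: conn=-5 S1=9 S2=29 S3=15 blocked=[1, 2, 3]
Op 3: conn=24 S1=9 S2=29 S3=15 blocked=[]
Op 4: conn=53 S1=9 S2=29 S3=15 blocked=[]
Op 5: conn=53 S1=9 S2=48 S3=15 blocked=[]
Op 6: conn=53 S1=9 S2=48 S3=33 blocked=[]
Op 7: conn=41 S1=9 S2=48 S3=21 blocked=[]
Op 8: conn=41 S1=24 S2=48 S3=21 blocked=[]
Op 9: conn=63 S1=24 S2=48 S3=21 blocked=[]
Op 10: conn=63 S1=24 S2=48 S3=43 blocked=[]
Op 11: conn=47 S1=24 S2=48 S3=27 blocked=[]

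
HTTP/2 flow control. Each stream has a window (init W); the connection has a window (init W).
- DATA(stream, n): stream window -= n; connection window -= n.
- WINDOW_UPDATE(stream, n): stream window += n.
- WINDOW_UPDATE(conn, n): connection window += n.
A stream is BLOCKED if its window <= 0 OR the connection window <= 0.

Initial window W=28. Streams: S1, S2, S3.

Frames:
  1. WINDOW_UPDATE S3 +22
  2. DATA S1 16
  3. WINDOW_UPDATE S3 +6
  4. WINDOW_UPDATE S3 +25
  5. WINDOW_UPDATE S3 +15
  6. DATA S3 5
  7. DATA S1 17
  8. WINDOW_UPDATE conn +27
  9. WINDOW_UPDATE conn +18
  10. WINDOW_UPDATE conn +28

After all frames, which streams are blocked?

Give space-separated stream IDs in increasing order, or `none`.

Op 1: conn=28 S1=28 S2=28 S3=50 blocked=[]
Op 2: conn=12 S1=12 S2=28 S3=50 blocked=[]
Op 3: conn=12 S1=12 S2=28 S3=56 blocked=[]
Op 4: conn=12 S1=12 S2=28 S3=81 blocked=[]
Op 5: conn=12 S1=12 S2=28 S3=96 blocked=[]
Op 6: conn=7 S1=12 S2=28 S3=91 blocked=[]
Op 7: conn=-10 S1=-5 S2=28 S3=91 blocked=[1, 2, 3]
Op 8: conn=17 S1=-5 S2=28 S3=91 blocked=[1]
Op 9: conn=35 S1=-5 S2=28 S3=91 blocked=[1]
Op 10: conn=63 S1=-5 S2=28 S3=91 blocked=[1]

Answer: S1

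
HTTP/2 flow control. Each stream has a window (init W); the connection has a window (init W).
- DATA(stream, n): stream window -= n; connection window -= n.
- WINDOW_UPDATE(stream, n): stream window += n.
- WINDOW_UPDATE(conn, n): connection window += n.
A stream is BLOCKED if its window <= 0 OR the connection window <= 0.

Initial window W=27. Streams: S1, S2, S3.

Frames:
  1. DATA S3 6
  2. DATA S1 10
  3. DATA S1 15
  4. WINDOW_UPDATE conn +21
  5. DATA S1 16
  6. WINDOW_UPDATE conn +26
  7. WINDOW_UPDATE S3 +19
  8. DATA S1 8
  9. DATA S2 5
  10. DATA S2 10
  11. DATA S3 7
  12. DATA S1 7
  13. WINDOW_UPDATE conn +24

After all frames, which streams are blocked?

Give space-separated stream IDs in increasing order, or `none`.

Answer: S1

Derivation:
Op 1: conn=21 S1=27 S2=27 S3=21 blocked=[]
Op 2: conn=11 S1=17 S2=27 S3=21 blocked=[]
Op 3: conn=-4 S1=2 S2=27 S3=21 blocked=[1, 2, 3]
Op 4: conn=17 S1=2 S2=27 S3=21 blocked=[]
Op 5: conn=1 S1=-14 S2=27 S3=21 blocked=[1]
Op 6: conn=27 S1=-14 S2=27 S3=21 blocked=[1]
Op 7: conn=27 S1=-14 S2=27 S3=40 blocked=[1]
Op 8: conn=19 S1=-22 S2=27 S3=40 blocked=[1]
Op 9: conn=14 S1=-22 S2=22 S3=40 blocked=[1]
Op 10: conn=4 S1=-22 S2=12 S3=40 blocked=[1]
Op 11: conn=-3 S1=-22 S2=12 S3=33 blocked=[1, 2, 3]
Op 12: conn=-10 S1=-29 S2=12 S3=33 blocked=[1, 2, 3]
Op 13: conn=14 S1=-29 S2=12 S3=33 blocked=[1]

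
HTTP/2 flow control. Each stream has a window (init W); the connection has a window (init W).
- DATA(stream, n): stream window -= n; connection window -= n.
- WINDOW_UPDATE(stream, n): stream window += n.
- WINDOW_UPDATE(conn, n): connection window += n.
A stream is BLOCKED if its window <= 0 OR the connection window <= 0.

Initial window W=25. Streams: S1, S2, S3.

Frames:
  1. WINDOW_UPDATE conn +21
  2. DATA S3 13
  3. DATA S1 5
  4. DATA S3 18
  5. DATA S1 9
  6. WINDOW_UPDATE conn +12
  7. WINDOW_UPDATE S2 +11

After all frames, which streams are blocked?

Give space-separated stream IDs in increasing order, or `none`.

Answer: S3

Derivation:
Op 1: conn=46 S1=25 S2=25 S3=25 blocked=[]
Op 2: conn=33 S1=25 S2=25 S3=12 blocked=[]
Op 3: conn=28 S1=20 S2=25 S3=12 blocked=[]
Op 4: conn=10 S1=20 S2=25 S3=-6 blocked=[3]
Op 5: conn=1 S1=11 S2=25 S3=-6 blocked=[3]
Op 6: conn=13 S1=11 S2=25 S3=-6 blocked=[3]
Op 7: conn=13 S1=11 S2=36 S3=-6 blocked=[3]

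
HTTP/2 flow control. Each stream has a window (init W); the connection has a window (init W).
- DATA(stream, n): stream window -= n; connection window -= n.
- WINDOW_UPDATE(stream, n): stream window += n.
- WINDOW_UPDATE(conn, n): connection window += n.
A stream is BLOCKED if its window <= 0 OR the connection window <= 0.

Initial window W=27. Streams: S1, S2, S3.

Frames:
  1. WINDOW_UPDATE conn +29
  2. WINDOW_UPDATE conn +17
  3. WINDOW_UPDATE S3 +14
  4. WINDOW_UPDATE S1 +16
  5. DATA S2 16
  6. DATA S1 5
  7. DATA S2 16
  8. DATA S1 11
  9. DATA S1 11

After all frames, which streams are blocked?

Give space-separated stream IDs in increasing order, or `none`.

Answer: S2

Derivation:
Op 1: conn=56 S1=27 S2=27 S3=27 blocked=[]
Op 2: conn=73 S1=27 S2=27 S3=27 blocked=[]
Op 3: conn=73 S1=27 S2=27 S3=41 blocked=[]
Op 4: conn=73 S1=43 S2=27 S3=41 blocked=[]
Op 5: conn=57 S1=43 S2=11 S3=41 blocked=[]
Op 6: conn=52 S1=38 S2=11 S3=41 blocked=[]
Op 7: conn=36 S1=38 S2=-5 S3=41 blocked=[2]
Op 8: conn=25 S1=27 S2=-5 S3=41 blocked=[2]
Op 9: conn=14 S1=16 S2=-5 S3=41 blocked=[2]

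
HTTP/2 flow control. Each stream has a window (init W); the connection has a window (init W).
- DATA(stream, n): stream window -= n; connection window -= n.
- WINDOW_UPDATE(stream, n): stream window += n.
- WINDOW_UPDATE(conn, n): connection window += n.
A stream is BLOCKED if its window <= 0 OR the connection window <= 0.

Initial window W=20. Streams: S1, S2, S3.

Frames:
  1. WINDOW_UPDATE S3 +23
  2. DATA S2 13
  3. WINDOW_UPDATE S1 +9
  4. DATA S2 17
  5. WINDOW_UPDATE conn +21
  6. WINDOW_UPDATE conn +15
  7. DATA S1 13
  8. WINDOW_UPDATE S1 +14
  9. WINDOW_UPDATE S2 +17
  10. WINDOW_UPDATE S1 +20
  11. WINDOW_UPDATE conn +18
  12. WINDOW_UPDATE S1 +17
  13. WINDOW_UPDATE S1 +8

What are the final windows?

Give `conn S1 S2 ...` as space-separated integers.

Answer: 31 75 7 43

Derivation:
Op 1: conn=20 S1=20 S2=20 S3=43 blocked=[]
Op 2: conn=7 S1=20 S2=7 S3=43 blocked=[]
Op 3: conn=7 S1=29 S2=7 S3=43 blocked=[]
Op 4: conn=-10 S1=29 S2=-10 S3=43 blocked=[1, 2, 3]
Op 5: conn=11 S1=29 S2=-10 S3=43 blocked=[2]
Op 6: conn=26 S1=29 S2=-10 S3=43 blocked=[2]
Op 7: conn=13 S1=16 S2=-10 S3=43 blocked=[2]
Op 8: conn=13 S1=30 S2=-10 S3=43 blocked=[2]
Op 9: conn=13 S1=30 S2=7 S3=43 blocked=[]
Op 10: conn=13 S1=50 S2=7 S3=43 blocked=[]
Op 11: conn=31 S1=50 S2=7 S3=43 blocked=[]
Op 12: conn=31 S1=67 S2=7 S3=43 blocked=[]
Op 13: conn=31 S1=75 S2=7 S3=43 blocked=[]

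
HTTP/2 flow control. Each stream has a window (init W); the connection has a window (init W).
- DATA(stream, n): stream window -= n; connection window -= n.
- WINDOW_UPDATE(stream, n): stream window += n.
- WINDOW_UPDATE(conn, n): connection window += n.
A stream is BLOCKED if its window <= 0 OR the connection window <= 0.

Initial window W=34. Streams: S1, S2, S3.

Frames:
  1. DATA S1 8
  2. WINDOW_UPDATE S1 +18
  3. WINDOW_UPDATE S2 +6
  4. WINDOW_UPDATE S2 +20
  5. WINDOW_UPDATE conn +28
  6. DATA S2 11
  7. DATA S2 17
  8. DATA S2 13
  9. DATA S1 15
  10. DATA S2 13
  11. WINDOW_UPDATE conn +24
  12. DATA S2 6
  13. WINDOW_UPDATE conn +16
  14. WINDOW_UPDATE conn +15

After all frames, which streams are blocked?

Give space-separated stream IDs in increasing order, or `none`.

Op 1: conn=26 S1=26 S2=34 S3=34 blocked=[]
Op 2: conn=26 S1=44 S2=34 S3=34 blocked=[]
Op 3: conn=26 S1=44 S2=40 S3=34 blocked=[]
Op 4: conn=26 S1=44 S2=60 S3=34 blocked=[]
Op 5: conn=54 S1=44 S2=60 S3=34 blocked=[]
Op 6: conn=43 S1=44 S2=49 S3=34 blocked=[]
Op 7: conn=26 S1=44 S2=32 S3=34 blocked=[]
Op 8: conn=13 S1=44 S2=19 S3=34 blocked=[]
Op 9: conn=-2 S1=29 S2=19 S3=34 blocked=[1, 2, 3]
Op 10: conn=-15 S1=29 S2=6 S3=34 blocked=[1, 2, 3]
Op 11: conn=9 S1=29 S2=6 S3=34 blocked=[]
Op 12: conn=3 S1=29 S2=0 S3=34 blocked=[2]
Op 13: conn=19 S1=29 S2=0 S3=34 blocked=[2]
Op 14: conn=34 S1=29 S2=0 S3=34 blocked=[2]

Answer: S2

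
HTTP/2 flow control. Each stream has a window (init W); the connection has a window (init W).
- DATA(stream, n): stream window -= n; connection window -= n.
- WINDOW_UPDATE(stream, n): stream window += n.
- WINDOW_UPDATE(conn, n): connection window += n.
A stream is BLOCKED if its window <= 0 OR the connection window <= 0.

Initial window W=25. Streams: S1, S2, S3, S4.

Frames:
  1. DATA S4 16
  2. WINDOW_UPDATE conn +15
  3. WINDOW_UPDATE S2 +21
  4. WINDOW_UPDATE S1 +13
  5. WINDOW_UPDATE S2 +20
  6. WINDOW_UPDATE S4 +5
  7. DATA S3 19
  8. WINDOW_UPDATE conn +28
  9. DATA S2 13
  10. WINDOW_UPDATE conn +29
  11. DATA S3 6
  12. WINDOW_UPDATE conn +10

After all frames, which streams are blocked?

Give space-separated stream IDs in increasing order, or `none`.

Answer: S3

Derivation:
Op 1: conn=9 S1=25 S2=25 S3=25 S4=9 blocked=[]
Op 2: conn=24 S1=25 S2=25 S3=25 S4=9 blocked=[]
Op 3: conn=24 S1=25 S2=46 S3=25 S4=9 blocked=[]
Op 4: conn=24 S1=38 S2=46 S3=25 S4=9 blocked=[]
Op 5: conn=24 S1=38 S2=66 S3=25 S4=9 blocked=[]
Op 6: conn=24 S1=38 S2=66 S3=25 S4=14 blocked=[]
Op 7: conn=5 S1=38 S2=66 S3=6 S4=14 blocked=[]
Op 8: conn=33 S1=38 S2=66 S3=6 S4=14 blocked=[]
Op 9: conn=20 S1=38 S2=53 S3=6 S4=14 blocked=[]
Op 10: conn=49 S1=38 S2=53 S3=6 S4=14 blocked=[]
Op 11: conn=43 S1=38 S2=53 S3=0 S4=14 blocked=[3]
Op 12: conn=53 S1=38 S2=53 S3=0 S4=14 blocked=[3]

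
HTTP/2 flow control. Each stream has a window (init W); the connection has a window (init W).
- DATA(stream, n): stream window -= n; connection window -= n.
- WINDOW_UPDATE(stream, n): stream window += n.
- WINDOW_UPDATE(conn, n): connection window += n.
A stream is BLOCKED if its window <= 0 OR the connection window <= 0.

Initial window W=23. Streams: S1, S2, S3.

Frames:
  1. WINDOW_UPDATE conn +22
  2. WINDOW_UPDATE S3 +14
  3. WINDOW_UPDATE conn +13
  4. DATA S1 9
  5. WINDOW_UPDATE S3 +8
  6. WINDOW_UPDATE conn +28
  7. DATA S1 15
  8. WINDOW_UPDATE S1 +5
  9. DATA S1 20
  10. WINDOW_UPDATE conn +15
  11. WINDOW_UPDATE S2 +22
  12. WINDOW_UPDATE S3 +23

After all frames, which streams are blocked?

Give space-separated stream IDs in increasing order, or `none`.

Op 1: conn=45 S1=23 S2=23 S3=23 blocked=[]
Op 2: conn=45 S1=23 S2=23 S3=37 blocked=[]
Op 3: conn=58 S1=23 S2=23 S3=37 blocked=[]
Op 4: conn=49 S1=14 S2=23 S3=37 blocked=[]
Op 5: conn=49 S1=14 S2=23 S3=45 blocked=[]
Op 6: conn=77 S1=14 S2=23 S3=45 blocked=[]
Op 7: conn=62 S1=-1 S2=23 S3=45 blocked=[1]
Op 8: conn=62 S1=4 S2=23 S3=45 blocked=[]
Op 9: conn=42 S1=-16 S2=23 S3=45 blocked=[1]
Op 10: conn=57 S1=-16 S2=23 S3=45 blocked=[1]
Op 11: conn=57 S1=-16 S2=45 S3=45 blocked=[1]
Op 12: conn=57 S1=-16 S2=45 S3=68 blocked=[1]

Answer: S1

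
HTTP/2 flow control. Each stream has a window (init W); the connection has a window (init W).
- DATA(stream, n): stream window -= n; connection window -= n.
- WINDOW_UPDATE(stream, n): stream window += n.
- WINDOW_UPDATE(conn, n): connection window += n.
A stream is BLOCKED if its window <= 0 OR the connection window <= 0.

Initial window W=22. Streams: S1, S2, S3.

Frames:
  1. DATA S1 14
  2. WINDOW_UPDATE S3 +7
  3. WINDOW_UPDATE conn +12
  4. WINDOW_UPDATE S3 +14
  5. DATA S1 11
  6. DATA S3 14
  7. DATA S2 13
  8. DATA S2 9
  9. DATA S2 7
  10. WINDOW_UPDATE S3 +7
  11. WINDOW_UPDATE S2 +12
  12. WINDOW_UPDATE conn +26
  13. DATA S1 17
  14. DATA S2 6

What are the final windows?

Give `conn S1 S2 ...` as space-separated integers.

Answer: -31 -20 -1 36

Derivation:
Op 1: conn=8 S1=8 S2=22 S3=22 blocked=[]
Op 2: conn=8 S1=8 S2=22 S3=29 blocked=[]
Op 3: conn=20 S1=8 S2=22 S3=29 blocked=[]
Op 4: conn=20 S1=8 S2=22 S3=43 blocked=[]
Op 5: conn=9 S1=-3 S2=22 S3=43 blocked=[1]
Op 6: conn=-5 S1=-3 S2=22 S3=29 blocked=[1, 2, 3]
Op 7: conn=-18 S1=-3 S2=9 S3=29 blocked=[1, 2, 3]
Op 8: conn=-27 S1=-3 S2=0 S3=29 blocked=[1, 2, 3]
Op 9: conn=-34 S1=-3 S2=-7 S3=29 blocked=[1, 2, 3]
Op 10: conn=-34 S1=-3 S2=-7 S3=36 blocked=[1, 2, 3]
Op 11: conn=-34 S1=-3 S2=5 S3=36 blocked=[1, 2, 3]
Op 12: conn=-8 S1=-3 S2=5 S3=36 blocked=[1, 2, 3]
Op 13: conn=-25 S1=-20 S2=5 S3=36 blocked=[1, 2, 3]
Op 14: conn=-31 S1=-20 S2=-1 S3=36 blocked=[1, 2, 3]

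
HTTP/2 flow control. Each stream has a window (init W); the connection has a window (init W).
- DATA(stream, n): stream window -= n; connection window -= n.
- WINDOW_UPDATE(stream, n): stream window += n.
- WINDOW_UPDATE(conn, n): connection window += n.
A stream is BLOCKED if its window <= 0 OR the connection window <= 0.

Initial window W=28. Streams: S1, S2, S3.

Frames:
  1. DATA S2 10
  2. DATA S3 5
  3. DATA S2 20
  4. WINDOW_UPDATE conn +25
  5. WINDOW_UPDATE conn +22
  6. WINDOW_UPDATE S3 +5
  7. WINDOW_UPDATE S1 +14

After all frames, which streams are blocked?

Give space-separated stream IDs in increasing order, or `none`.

Op 1: conn=18 S1=28 S2=18 S3=28 blocked=[]
Op 2: conn=13 S1=28 S2=18 S3=23 blocked=[]
Op 3: conn=-7 S1=28 S2=-2 S3=23 blocked=[1, 2, 3]
Op 4: conn=18 S1=28 S2=-2 S3=23 blocked=[2]
Op 5: conn=40 S1=28 S2=-2 S3=23 blocked=[2]
Op 6: conn=40 S1=28 S2=-2 S3=28 blocked=[2]
Op 7: conn=40 S1=42 S2=-2 S3=28 blocked=[2]

Answer: S2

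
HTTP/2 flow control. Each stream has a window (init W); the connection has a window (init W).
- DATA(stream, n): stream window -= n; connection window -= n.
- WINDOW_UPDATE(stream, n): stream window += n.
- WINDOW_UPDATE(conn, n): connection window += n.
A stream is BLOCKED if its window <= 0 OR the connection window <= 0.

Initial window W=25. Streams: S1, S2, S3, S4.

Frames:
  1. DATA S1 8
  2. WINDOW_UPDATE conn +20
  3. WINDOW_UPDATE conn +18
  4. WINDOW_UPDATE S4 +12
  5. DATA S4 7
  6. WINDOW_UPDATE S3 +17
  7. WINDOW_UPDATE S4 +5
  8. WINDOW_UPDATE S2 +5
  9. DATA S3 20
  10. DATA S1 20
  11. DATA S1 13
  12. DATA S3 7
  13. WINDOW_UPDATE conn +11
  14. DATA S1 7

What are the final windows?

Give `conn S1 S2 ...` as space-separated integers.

Answer: -8 -23 30 15 35

Derivation:
Op 1: conn=17 S1=17 S2=25 S3=25 S4=25 blocked=[]
Op 2: conn=37 S1=17 S2=25 S3=25 S4=25 blocked=[]
Op 3: conn=55 S1=17 S2=25 S3=25 S4=25 blocked=[]
Op 4: conn=55 S1=17 S2=25 S3=25 S4=37 blocked=[]
Op 5: conn=48 S1=17 S2=25 S3=25 S4=30 blocked=[]
Op 6: conn=48 S1=17 S2=25 S3=42 S4=30 blocked=[]
Op 7: conn=48 S1=17 S2=25 S3=42 S4=35 blocked=[]
Op 8: conn=48 S1=17 S2=30 S3=42 S4=35 blocked=[]
Op 9: conn=28 S1=17 S2=30 S3=22 S4=35 blocked=[]
Op 10: conn=8 S1=-3 S2=30 S3=22 S4=35 blocked=[1]
Op 11: conn=-5 S1=-16 S2=30 S3=22 S4=35 blocked=[1, 2, 3, 4]
Op 12: conn=-12 S1=-16 S2=30 S3=15 S4=35 blocked=[1, 2, 3, 4]
Op 13: conn=-1 S1=-16 S2=30 S3=15 S4=35 blocked=[1, 2, 3, 4]
Op 14: conn=-8 S1=-23 S2=30 S3=15 S4=35 blocked=[1, 2, 3, 4]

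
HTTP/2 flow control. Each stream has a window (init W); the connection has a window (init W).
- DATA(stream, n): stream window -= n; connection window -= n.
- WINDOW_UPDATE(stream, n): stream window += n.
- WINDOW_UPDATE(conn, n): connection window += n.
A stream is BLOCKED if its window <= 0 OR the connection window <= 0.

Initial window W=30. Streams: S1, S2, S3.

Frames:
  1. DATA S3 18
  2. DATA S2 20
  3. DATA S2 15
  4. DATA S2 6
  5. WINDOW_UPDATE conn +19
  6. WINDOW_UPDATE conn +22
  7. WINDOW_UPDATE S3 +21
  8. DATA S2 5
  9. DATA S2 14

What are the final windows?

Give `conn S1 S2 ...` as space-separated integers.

Answer: -7 30 -30 33

Derivation:
Op 1: conn=12 S1=30 S2=30 S3=12 blocked=[]
Op 2: conn=-8 S1=30 S2=10 S3=12 blocked=[1, 2, 3]
Op 3: conn=-23 S1=30 S2=-5 S3=12 blocked=[1, 2, 3]
Op 4: conn=-29 S1=30 S2=-11 S3=12 blocked=[1, 2, 3]
Op 5: conn=-10 S1=30 S2=-11 S3=12 blocked=[1, 2, 3]
Op 6: conn=12 S1=30 S2=-11 S3=12 blocked=[2]
Op 7: conn=12 S1=30 S2=-11 S3=33 blocked=[2]
Op 8: conn=7 S1=30 S2=-16 S3=33 blocked=[2]
Op 9: conn=-7 S1=30 S2=-30 S3=33 blocked=[1, 2, 3]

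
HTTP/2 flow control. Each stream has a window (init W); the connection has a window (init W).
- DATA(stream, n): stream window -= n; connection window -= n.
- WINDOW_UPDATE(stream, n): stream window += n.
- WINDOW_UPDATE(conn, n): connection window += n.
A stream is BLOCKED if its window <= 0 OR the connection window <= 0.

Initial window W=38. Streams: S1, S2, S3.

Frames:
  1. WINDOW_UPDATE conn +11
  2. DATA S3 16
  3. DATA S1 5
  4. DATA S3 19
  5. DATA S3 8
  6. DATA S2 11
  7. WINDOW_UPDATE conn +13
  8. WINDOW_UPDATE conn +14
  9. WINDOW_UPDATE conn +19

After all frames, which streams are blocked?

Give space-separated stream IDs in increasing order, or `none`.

Answer: S3

Derivation:
Op 1: conn=49 S1=38 S2=38 S3=38 blocked=[]
Op 2: conn=33 S1=38 S2=38 S3=22 blocked=[]
Op 3: conn=28 S1=33 S2=38 S3=22 blocked=[]
Op 4: conn=9 S1=33 S2=38 S3=3 blocked=[]
Op 5: conn=1 S1=33 S2=38 S3=-5 blocked=[3]
Op 6: conn=-10 S1=33 S2=27 S3=-5 blocked=[1, 2, 3]
Op 7: conn=3 S1=33 S2=27 S3=-5 blocked=[3]
Op 8: conn=17 S1=33 S2=27 S3=-5 blocked=[3]
Op 9: conn=36 S1=33 S2=27 S3=-5 blocked=[3]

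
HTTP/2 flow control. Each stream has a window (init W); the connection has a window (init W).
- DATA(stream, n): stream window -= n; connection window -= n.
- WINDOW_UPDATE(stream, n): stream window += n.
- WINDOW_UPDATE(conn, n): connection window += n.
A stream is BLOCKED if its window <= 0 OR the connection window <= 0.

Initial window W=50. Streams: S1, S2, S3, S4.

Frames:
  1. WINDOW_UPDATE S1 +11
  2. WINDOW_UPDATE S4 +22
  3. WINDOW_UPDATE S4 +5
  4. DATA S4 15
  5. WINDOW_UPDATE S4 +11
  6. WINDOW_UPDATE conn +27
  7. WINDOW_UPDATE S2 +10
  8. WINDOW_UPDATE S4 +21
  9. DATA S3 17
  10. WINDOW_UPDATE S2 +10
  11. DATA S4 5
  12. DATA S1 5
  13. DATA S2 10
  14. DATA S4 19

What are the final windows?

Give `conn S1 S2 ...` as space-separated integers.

Op 1: conn=50 S1=61 S2=50 S3=50 S4=50 blocked=[]
Op 2: conn=50 S1=61 S2=50 S3=50 S4=72 blocked=[]
Op 3: conn=50 S1=61 S2=50 S3=50 S4=77 blocked=[]
Op 4: conn=35 S1=61 S2=50 S3=50 S4=62 blocked=[]
Op 5: conn=35 S1=61 S2=50 S3=50 S4=73 blocked=[]
Op 6: conn=62 S1=61 S2=50 S3=50 S4=73 blocked=[]
Op 7: conn=62 S1=61 S2=60 S3=50 S4=73 blocked=[]
Op 8: conn=62 S1=61 S2=60 S3=50 S4=94 blocked=[]
Op 9: conn=45 S1=61 S2=60 S3=33 S4=94 blocked=[]
Op 10: conn=45 S1=61 S2=70 S3=33 S4=94 blocked=[]
Op 11: conn=40 S1=61 S2=70 S3=33 S4=89 blocked=[]
Op 12: conn=35 S1=56 S2=70 S3=33 S4=89 blocked=[]
Op 13: conn=25 S1=56 S2=60 S3=33 S4=89 blocked=[]
Op 14: conn=6 S1=56 S2=60 S3=33 S4=70 blocked=[]

Answer: 6 56 60 33 70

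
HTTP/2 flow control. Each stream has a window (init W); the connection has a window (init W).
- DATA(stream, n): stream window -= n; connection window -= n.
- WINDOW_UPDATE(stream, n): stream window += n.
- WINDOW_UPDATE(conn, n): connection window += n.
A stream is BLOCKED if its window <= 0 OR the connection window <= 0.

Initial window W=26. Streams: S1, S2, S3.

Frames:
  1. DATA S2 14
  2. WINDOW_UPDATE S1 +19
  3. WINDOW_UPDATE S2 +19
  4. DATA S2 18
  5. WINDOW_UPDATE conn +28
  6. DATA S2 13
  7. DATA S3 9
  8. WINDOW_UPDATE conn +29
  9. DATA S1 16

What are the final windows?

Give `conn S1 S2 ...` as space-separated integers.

Answer: 13 29 0 17

Derivation:
Op 1: conn=12 S1=26 S2=12 S3=26 blocked=[]
Op 2: conn=12 S1=45 S2=12 S3=26 blocked=[]
Op 3: conn=12 S1=45 S2=31 S3=26 blocked=[]
Op 4: conn=-6 S1=45 S2=13 S3=26 blocked=[1, 2, 3]
Op 5: conn=22 S1=45 S2=13 S3=26 blocked=[]
Op 6: conn=9 S1=45 S2=0 S3=26 blocked=[2]
Op 7: conn=0 S1=45 S2=0 S3=17 blocked=[1, 2, 3]
Op 8: conn=29 S1=45 S2=0 S3=17 blocked=[2]
Op 9: conn=13 S1=29 S2=0 S3=17 blocked=[2]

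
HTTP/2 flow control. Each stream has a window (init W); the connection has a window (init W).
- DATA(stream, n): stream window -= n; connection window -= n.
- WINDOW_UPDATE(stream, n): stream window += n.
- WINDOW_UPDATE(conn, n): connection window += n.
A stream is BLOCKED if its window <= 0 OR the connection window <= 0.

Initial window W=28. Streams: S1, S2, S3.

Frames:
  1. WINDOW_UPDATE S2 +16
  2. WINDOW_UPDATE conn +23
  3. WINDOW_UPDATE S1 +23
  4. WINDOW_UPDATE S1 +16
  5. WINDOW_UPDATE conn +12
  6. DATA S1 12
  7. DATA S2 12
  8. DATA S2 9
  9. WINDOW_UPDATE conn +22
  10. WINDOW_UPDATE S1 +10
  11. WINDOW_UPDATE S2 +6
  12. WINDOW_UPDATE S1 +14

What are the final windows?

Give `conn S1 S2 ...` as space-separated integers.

Answer: 52 79 29 28

Derivation:
Op 1: conn=28 S1=28 S2=44 S3=28 blocked=[]
Op 2: conn=51 S1=28 S2=44 S3=28 blocked=[]
Op 3: conn=51 S1=51 S2=44 S3=28 blocked=[]
Op 4: conn=51 S1=67 S2=44 S3=28 blocked=[]
Op 5: conn=63 S1=67 S2=44 S3=28 blocked=[]
Op 6: conn=51 S1=55 S2=44 S3=28 blocked=[]
Op 7: conn=39 S1=55 S2=32 S3=28 blocked=[]
Op 8: conn=30 S1=55 S2=23 S3=28 blocked=[]
Op 9: conn=52 S1=55 S2=23 S3=28 blocked=[]
Op 10: conn=52 S1=65 S2=23 S3=28 blocked=[]
Op 11: conn=52 S1=65 S2=29 S3=28 blocked=[]
Op 12: conn=52 S1=79 S2=29 S3=28 blocked=[]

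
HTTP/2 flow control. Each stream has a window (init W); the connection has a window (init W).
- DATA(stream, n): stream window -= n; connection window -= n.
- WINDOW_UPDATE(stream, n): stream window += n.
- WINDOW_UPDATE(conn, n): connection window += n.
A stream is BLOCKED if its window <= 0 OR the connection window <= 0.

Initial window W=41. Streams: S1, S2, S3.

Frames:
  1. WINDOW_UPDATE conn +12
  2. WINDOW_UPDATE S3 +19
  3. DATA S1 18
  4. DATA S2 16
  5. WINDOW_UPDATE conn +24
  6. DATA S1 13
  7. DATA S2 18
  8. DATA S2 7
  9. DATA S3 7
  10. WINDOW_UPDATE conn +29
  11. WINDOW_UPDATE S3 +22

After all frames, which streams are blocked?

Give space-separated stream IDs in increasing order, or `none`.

Answer: S2

Derivation:
Op 1: conn=53 S1=41 S2=41 S3=41 blocked=[]
Op 2: conn=53 S1=41 S2=41 S3=60 blocked=[]
Op 3: conn=35 S1=23 S2=41 S3=60 blocked=[]
Op 4: conn=19 S1=23 S2=25 S3=60 blocked=[]
Op 5: conn=43 S1=23 S2=25 S3=60 blocked=[]
Op 6: conn=30 S1=10 S2=25 S3=60 blocked=[]
Op 7: conn=12 S1=10 S2=7 S3=60 blocked=[]
Op 8: conn=5 S1=10 S2=0 S3=60 blocked=[2]
Op 9: conn=-2 S1=10 S2=0 S3=53 blocked=[1, 2, 3]
Op 10: conn=27 S1=10 S2=0 S3=53 blocked=[2]
Op 11: conn=27 S1=10 S2=0 S3=75 blocked=[2]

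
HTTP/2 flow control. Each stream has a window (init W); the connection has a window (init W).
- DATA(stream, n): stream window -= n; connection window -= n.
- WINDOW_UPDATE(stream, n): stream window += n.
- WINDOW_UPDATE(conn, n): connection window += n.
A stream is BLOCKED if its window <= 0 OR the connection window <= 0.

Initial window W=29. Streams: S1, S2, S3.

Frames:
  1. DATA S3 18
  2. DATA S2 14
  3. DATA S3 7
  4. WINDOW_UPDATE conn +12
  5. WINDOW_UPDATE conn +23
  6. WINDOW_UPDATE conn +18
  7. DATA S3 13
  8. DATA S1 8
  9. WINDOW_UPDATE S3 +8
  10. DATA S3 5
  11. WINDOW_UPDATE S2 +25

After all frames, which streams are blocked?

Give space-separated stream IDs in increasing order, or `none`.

Op 1: conn=11 S1=29 S2=29 S3=11 blocked=[]
Op 2: conn=-3 S1=29 S2=15 S3=11 blocked=[1, 2, 3]
Op 3: conn=-10 S1=29 S2=15 S3=4 blocked=[1, 2, 3]
Op 4: conn=2 S1=29 S2=15 S3=4 blocked=[]
Op 5: conn=25 S1=29 S2=15 S3=4 blocked=[]
Op 6: conn=43 S1=29 S2=15 S3=4 blocked=[]
Op 7: conn=30 S1=29 S2=15 S3=-9 blocked=[3]
Op 8: conn=22 S1=21 S2=15 S3=-9 blocked=[3]
Op 9: conn=22 S1=21 S2=15 S3=-1 blocked=[3]
Op 10: conn=17 S1=21 S2=15 S3=-6 blocked=[3]
Op 11: conn=17 S1=21 S2=40 S3=-6 blocked=[3]

Answer: S3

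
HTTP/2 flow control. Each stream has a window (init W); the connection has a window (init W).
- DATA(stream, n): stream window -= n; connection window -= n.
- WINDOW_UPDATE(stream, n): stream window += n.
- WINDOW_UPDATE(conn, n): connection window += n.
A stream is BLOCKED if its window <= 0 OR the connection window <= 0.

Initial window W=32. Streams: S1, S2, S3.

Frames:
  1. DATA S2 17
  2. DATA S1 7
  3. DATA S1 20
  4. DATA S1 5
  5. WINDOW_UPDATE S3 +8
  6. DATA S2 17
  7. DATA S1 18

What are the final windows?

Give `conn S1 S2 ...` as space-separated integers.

Op 1: conn=15 S1=32 S2=15 S3=32 blocked=[]
Op 2: conn=8 S1=25 S2=15 S3=32 blocked=[]
Op 3: conn=-12 S1=5 S2=15 S3=32 blocked=[1, 2, 3]
Op 4: conn=-17 S1=0 S2=15 S3=32 blocked=[1, 2, 3]
Op 5: conn=-17 S1=0 S2=15 S3=40 blocked=[1, 2, 3]
Op 6: conn=-34 S1=0 S2=-2 S3=40 blocked=[1, 2, 3]
Op 7: conn=-52 S1=-18 S2=-2 S3=40 blocked=[1, 2, 3]

Answer: -52 -18 -2 40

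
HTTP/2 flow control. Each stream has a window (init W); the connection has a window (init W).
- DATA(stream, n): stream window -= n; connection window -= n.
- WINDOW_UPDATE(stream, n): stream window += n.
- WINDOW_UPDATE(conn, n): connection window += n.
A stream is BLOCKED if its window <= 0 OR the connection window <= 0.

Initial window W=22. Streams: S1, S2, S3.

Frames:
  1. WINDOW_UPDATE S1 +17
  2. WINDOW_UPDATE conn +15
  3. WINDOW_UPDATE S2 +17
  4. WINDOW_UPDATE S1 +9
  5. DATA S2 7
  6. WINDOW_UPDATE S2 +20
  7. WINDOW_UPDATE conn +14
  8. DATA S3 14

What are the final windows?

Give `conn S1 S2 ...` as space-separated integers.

Op 1: conn=22 S1=39 S2=22 S3=22 blocked=[]
Op 2: conn=37 S1=39 S2=22 S3=22 blocked=[]
Op 3: conn=37 S1=39 S2=39 S3=22 blocked=[]
Op 4: conn=37 S1=48 S2=39 S3=22 blocked=[]
Op 5: conn=30 S1=48 S2=32 S3=22 blocked=[]
Op 6: conn=30 S1=48 S2=52 S3=22 blocked=[]
Op 7: conn=44 S1=48 S2=52 S3=22 blocked=[]
Op 8: conn=30 S1=48 S2=52 S3=8 blocked=[]

Answer: 30 48 52 8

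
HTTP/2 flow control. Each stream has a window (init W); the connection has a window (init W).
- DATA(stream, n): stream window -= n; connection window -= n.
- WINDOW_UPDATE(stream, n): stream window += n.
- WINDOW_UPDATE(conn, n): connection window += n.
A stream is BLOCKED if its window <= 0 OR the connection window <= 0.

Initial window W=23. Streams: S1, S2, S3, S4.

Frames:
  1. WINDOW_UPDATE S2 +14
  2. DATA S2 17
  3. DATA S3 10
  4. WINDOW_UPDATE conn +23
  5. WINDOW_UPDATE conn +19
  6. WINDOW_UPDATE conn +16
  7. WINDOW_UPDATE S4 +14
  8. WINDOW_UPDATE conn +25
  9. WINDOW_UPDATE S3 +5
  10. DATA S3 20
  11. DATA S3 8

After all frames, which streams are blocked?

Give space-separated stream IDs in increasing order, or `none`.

Op 1: conn=23 S1=23 S2=37 S3=23 S4=23 blocked=[]
Op 2: conn=6 S1=23 S2=20 S3=23 S4=23 blocked=[]
Op 3: conn=-4 S1=23 S2=20 S3=13 S4=23 blocked=[1, 2, 3, 4]
Op 4: conn=19 S1=23 S2=20 S3=13 S4=23 blocked=[]
Op 5: conn=38 S1=23 S2=20 S3=13 S4=23 blocked=[]
Op 6: conn=54 S1=23 S2=20 S3=13 S4=23 blocked=[]
Op 7: conn=54 S1=23 S2=20 S3=13 S4=37 blocked=[]
Op 8: conn=79 S1=23 S2=20 S3=13 S4=37 blocked=[]
Op 9: conn=79 S1=23 S2=20 S3=18 S4=37 blocked=[]
Op 10: conn=59 S1=23 S2=20 S3=-2 S4=37 blocked=[3]
Op 11: conn=51 S1=23 S2=20 S3=-10 S4=37 blocked=[3]

Answer: S3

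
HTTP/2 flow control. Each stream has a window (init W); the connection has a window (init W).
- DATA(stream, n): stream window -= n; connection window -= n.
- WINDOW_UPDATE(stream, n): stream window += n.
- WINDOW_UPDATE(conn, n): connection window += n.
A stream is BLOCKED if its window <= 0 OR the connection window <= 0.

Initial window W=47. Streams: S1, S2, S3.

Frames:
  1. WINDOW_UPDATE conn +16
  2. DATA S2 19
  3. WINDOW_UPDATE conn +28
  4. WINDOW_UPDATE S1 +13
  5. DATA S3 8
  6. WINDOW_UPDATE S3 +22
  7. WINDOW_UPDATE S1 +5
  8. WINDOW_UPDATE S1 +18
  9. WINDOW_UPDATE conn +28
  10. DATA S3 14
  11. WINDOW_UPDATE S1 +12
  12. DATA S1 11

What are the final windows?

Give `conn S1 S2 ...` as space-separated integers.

Answer: 67 84 28 47

Derivation:
Op 1: conn=63 S1=47 S2=47 S3=47 blocked=[]
Op 2: conn=44 S1=47 S2=28 S3=47 blocked=[]
Op 3: conn=72 S1=47 S2=28 S3=47 blocked=[]
Op 4: conn=72 S1=60 S2=28 S3=47 blocked=[]
Op 5: conn=64 S1=60 S2=28 S3=39 blocked=[]
Op 6: conn=64 S1=60 S2=28 S3=61 blocked=[]
Op 7: conn=64 S1=65 S2=28 S3=61 blocked=[]
Op 8: conn=64 S1=83 S2=28 S3=61 blocked=[]
Op 9: conn=92 S1=83 S2=28 S3=61 blocked=[]
Op 10: conn=78 S1=83 S2=28 S3=47 blocked=[]
Op 11: conn=78 S1=95 S2=28 S3=47 blocked=[]
Op 12: conn=67 S1=84 S2=28 S3=47 blocked=[]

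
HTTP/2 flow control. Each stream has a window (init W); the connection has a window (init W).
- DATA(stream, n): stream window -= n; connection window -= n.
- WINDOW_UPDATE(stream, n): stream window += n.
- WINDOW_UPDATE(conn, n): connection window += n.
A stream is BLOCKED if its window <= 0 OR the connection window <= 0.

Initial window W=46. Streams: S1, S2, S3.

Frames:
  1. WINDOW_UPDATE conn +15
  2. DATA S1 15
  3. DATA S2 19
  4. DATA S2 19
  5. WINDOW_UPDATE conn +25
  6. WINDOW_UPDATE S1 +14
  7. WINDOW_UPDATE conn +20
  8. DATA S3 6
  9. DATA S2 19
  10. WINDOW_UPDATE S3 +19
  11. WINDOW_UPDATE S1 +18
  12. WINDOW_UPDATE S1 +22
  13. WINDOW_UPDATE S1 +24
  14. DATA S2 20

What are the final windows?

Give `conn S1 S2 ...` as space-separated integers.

Op 1: conn=61 S1=46 S2=46 S3=46 blocked=[]
Op 2: conn=46 S1=31 S2=46 S3=46 blocked=[]
Op 3: conn=27 S1=31 S2=27 S3=46 blocked=[]
Op 4: conn=8 S1=31 S2=8 S3=46 blocked=[]
Op 5: conn=33 S1=31 S2=8 S3=46 blocked=[]
Op 6: conn=33 S1=45 S2=8 S3=46 blocked=[]
Op 7: conn=53 S1=45 S2=8 S3=46 blocked=[]
Op 8: conn=47 S1=45 S2=8 S3=40 blocked=[]
Op 9: conn=28 S1=45 S2=-11 S3=40 blocked=[2]
Op 10: conn=28 S1=45 S2=-11 S3=59 blocked=[2]
Op 11: conn=28 S1=63 S2=-11 S3=59 blocked=[2]
Op 12: conn=28 S1=85 S2=-11 S3=59 blocked=[2]
Op 13: conn=28 S1=109 S2=-11 S3=59 blocked=[2]
Op 14: conn=8 S1=109 S2=-31 S3=59 blocked=[2]

Answer: 8 109 -31 59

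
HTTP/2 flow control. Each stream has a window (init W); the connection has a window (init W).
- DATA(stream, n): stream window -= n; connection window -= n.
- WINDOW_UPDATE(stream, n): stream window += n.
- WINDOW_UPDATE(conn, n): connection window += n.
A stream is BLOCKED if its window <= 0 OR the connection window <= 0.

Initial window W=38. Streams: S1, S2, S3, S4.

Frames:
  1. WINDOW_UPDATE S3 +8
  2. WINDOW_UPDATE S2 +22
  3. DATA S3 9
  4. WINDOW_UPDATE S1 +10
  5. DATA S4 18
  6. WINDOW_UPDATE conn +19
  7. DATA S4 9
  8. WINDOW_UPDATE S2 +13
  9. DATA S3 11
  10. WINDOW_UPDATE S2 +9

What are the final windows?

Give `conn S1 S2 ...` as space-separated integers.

Answer: 10 48 82 26 11

Derivation:
Op 1: conn=38 S1=38 S2=38 S3=46 S4=38 blocked=[]
Op 2: conn=38 S1=38 S2=60 S3=46 S4=38 blocked=[]
Op 3: conn=29 S1=38 S2=60 S3=37 S4=38 blocked=[]
Op 4: conn=29 S1=48 S2=60 S3=37 S4=38 blocked=[]
Op 5: conn=11 S1=48 S2=60 S3=37 S4=20 blocked=[]
Op 6: conn=30 S1=48 S2=60 S3=37 S4=20 blocked=[]
Op 7: conn=21 S1=48 S2=60 S3=37 S4=11 blocked=[]
Op 8: conn=21 S1=48 S2=73 S3=37 S4=11 blocked=[]
Op 9: conn=10 S1=48 S2=73 S3=26 S4=11 blocked=[]
Op 10: conn=10 S1=48 S2=82 S3=26 S4=11 blocked=[]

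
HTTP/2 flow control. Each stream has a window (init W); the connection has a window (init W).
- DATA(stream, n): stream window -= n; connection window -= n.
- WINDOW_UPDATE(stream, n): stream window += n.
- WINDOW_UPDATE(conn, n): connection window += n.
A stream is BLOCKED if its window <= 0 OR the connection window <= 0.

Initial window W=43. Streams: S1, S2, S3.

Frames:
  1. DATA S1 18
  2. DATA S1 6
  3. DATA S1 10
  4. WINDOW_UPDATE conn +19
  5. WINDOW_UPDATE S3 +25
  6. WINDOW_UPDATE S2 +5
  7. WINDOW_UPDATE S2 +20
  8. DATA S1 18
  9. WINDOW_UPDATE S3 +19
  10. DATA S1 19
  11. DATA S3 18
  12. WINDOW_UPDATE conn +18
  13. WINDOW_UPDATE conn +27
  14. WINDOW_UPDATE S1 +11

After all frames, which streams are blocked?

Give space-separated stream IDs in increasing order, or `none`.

Op 1: conn=25 S1=25 S2=43 S3=43 blocked=[]
Op 2: conn=19 S1=19 S2=43 S3=43 blocked=[]
Op 3: conn=9 S1=9 S2=43 S3=43 blocked=[]
Op 4: conn=28 S1=9 S2=43 S3=43 blocked=[]
Op 5: conn=28 S1=9 S2=43 S3=68 blocked=[]
Op 6: conn=28 S1=9 S2=48 S3=68 blocked=[]
Op 7: conn=28 S1=9 S2=68 S3=68 blocked=[]
Op 8: conn=10 S1=-9 S2=68 S3=68 blocked=[1]
Op 9: conn=10 S1=-9 S2=68 S3=87 blocked=[1]
Op 10: conn=-9 S1=-28 S2=68 S3=87 blocked=[1, 2, 3]
Op 11: conn=-27 S1=-28 S2=68 S3=69 blocked=[1, 2, 3]
Op 12: conn=-9 S1=-28 S2=68 S3=69 blocked=[1, 2, 3]
Op 13: conn=18 S1=-28 S2=68 S3=69 blocked=[1]
Op 14: conn=18 S1=-17 S2=68 S3=69 blocked=[1]

Answer: S1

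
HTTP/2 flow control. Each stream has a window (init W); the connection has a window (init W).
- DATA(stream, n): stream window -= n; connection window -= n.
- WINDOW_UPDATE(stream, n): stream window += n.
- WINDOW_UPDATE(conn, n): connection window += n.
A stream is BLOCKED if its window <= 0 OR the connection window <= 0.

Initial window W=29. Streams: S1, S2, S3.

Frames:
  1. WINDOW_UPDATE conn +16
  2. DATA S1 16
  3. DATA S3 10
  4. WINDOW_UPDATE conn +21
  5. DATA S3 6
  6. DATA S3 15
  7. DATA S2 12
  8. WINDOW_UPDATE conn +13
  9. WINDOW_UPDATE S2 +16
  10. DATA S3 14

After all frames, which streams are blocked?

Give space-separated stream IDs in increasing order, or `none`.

Answer: S3

Derivation:
Op 1: conn=45 S1=29 S2=29 S3=29 blocked=[]
Op 2: conn=29 S1=13 S2=29 S3=29 blocked=[]
Op 3: conn=19 S1=13 S2=29 S3=19 blocked=[]
Op 4: conn=40 S1=13 S2=29 S3=19 blocked=[]
Op 5: conn=34 S1=13 S2=29 S3=13 blocked=[]
Op 6: conn=19 S1=13 S2=29 S3=-2 blocked=[3]
Op 7: conn=7 S1=13 S2=17 S3=-2 blocked=[3]
Op 8: conn=20 S1=13 S2=17 S3=-2 blocked=[3]
Op 9: conn=20 S1=13 S2=33 S3=-2 blocked=[3]
Op 10: conn=6 S1=13 S2=33 S3=-16 blocked=[3]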